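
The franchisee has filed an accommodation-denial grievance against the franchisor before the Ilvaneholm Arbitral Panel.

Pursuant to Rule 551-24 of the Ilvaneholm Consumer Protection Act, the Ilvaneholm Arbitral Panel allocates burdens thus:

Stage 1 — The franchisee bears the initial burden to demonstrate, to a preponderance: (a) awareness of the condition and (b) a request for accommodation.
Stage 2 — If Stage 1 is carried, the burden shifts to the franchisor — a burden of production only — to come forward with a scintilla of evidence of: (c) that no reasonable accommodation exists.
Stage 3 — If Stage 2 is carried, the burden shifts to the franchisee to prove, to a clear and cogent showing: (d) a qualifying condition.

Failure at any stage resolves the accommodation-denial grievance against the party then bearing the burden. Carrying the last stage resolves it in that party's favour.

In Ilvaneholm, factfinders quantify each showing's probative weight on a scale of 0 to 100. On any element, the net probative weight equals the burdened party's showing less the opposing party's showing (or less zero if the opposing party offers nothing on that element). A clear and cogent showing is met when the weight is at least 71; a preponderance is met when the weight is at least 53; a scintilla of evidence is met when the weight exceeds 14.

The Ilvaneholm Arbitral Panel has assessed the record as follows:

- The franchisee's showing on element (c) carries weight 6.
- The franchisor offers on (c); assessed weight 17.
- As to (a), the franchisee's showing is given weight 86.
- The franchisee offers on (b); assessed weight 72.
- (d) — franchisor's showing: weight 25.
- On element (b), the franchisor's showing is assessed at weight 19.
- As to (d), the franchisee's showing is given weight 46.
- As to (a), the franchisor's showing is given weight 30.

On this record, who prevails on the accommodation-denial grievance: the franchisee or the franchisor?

franchisee

Stage 1 (franchisee, a preponderance, weight is at least 53): (a) net 86−30=56 ≥ 53 — meets; (b) net 72−19=53 ≥ 53 — meets.
  All elements met. The burden passes to the franchisor.
Stage 2 (franchisor, a scintilla of evidence, weight exceeds 14): (c) net 17−6=11 ≤ 14 — fails.
  Not every element is met, so the franchisor fails to carry Stage 2.
So the franchisee prevails.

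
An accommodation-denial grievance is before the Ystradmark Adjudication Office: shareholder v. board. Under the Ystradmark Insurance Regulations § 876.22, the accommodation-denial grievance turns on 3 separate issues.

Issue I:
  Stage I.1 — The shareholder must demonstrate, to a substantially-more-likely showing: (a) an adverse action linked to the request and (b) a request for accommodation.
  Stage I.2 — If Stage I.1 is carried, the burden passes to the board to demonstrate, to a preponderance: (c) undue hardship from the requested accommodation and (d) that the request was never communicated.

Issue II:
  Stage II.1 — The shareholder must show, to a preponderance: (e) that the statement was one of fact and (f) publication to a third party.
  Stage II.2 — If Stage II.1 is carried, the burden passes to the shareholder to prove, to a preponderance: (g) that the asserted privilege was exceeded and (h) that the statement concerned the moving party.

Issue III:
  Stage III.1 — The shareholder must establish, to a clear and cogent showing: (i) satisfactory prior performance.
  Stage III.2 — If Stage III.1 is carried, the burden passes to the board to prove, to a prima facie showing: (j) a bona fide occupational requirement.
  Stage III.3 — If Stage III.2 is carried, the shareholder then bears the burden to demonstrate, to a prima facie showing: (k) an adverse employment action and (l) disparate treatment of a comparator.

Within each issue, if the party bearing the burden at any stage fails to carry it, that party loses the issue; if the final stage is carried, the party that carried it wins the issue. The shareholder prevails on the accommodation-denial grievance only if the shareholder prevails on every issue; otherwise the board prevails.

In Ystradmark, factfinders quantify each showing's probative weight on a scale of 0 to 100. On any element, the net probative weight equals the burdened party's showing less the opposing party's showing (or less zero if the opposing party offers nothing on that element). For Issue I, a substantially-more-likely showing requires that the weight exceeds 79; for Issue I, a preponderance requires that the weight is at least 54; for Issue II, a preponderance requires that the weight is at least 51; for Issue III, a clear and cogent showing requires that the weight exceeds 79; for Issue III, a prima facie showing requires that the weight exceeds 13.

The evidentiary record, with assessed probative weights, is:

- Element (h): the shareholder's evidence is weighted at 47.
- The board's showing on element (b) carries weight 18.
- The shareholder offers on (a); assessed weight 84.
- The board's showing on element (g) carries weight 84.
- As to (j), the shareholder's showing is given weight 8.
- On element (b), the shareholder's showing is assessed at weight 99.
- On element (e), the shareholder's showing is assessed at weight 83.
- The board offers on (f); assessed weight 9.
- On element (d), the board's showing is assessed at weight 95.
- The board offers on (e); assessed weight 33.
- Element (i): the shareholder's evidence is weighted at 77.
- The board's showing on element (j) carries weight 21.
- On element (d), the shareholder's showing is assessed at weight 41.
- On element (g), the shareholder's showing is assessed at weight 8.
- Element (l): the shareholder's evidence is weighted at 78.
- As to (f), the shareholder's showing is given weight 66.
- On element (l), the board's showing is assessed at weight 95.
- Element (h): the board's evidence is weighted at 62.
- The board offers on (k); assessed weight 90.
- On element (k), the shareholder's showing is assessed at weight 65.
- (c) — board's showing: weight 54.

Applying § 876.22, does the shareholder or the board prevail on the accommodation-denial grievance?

— Issue I —
At Stage I.1 the shareholder must meet a substantially-more-likely showing (weight exceeds 79): on (a) the weight is 84, > 79, so (a) meets the standard; on (b) the weight is 99 less the opposing 18 gives net 81, > 79, so (b) meets the standard.
  Stage I.1 carried; the burden shifts to the board.
At Stage I.2 the board must meet a preponderance (weight is at least 54): on (c) the weight is 54, which does reach 54, so (c) meets the standard; on (d) the weight is 95 less the opposing 41 gives net 54, ≥ 54, so (d) meets the standard.
  Stage I.2 carried; the final stage is satisfied.
With every stage satisfied, the board prevails on this issue.
— Issue II —
Stage II.1 (shareholder, a preponderance, weight is at least 51): (e) net 83−33=50 < 51 — fails; (f) net 66−9=57 ≥ 51 — meets.
  Stage II.1 not carried; the shareholder fails its burden.
The board prevails on this issue.
— Issue III —
Stage III.1 — burden on shareholder; standard: a clear and cogent showing (weight exceeds 79).
    (i): 77 ≤ 79 [not met]
  The shareholder does not carry Stage III.1.
The analysis ends at Stage III.1; the board prevails on this issue.
Per-issue: Issue I → board; Issue II → board; Issue III → board. The shareholder must prevail on every issue; overall, the board prevails.

board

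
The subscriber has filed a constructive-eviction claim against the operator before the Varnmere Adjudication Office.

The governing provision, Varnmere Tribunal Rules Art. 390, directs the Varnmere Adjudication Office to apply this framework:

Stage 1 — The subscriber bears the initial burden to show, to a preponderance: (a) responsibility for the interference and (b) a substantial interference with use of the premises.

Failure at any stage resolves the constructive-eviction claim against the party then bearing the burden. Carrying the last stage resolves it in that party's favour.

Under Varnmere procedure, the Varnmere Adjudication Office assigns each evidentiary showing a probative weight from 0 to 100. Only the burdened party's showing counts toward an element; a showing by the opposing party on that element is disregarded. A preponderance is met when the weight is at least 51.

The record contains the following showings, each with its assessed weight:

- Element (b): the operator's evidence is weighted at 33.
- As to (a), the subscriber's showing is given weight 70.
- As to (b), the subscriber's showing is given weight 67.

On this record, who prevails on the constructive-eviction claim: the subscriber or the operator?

Stage 1 — burden on subscriber; standard: a preponderance (weight is at least 51).
    (a): 70 ≥ 51 [met]
    (b): 67 (operator's 33 disregarded) ≥ 51 [met]
  Stage 1 carried; the final stage is satisfied.
With every stage satisfied, the subscriber prevails.

subscriber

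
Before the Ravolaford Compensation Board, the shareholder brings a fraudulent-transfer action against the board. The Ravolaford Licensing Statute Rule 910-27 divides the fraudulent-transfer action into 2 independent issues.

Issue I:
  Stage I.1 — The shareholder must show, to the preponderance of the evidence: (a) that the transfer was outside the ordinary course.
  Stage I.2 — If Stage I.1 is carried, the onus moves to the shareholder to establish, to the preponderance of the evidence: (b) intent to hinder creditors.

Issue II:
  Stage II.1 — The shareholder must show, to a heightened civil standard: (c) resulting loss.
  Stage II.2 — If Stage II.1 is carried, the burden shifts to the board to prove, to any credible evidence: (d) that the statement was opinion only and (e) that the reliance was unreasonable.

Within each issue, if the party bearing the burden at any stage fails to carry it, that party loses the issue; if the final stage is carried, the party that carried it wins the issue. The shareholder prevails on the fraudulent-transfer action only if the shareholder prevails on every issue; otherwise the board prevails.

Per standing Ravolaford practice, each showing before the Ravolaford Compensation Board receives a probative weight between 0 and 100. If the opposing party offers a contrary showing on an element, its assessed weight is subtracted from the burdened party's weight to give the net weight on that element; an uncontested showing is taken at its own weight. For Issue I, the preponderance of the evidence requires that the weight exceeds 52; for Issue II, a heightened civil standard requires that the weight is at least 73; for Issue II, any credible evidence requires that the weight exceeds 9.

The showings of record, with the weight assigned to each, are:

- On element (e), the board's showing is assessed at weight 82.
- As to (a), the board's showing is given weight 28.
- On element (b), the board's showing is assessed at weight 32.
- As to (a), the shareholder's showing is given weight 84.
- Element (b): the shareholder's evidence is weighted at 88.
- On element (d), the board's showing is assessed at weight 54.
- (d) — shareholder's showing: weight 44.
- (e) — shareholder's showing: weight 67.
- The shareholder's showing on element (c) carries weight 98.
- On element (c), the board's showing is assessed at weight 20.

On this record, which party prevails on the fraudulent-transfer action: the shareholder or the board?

board

— Issue I —
At Stage I.1 the shareholder must meet the preponderance of the evidence (weight exceeds 52): on (a) the weight is 84 less the opposing 28 gives net 56, > 52, so (a) meets the standard.
  Stage I.1 carried; the burden remains with the shareholder.
At Stage I.2 the shareholder must meet the preponderance of the evidence (weight exceeds 52): on (b) the weight is 88 less the opposing 32 gives net 56, which does exceed 52, so (b) meets the standard.
  All elements met at the final stage.
All stages carried — the shareholder prevails on this issue.
— Issue II —
Stage II.1 (shareholder, a heightened civil standard, weight is at least 73): (c) net 98−20=78 ≥ 73 — meets.
  Stage II.1 is satisfied; the onus moves to the board.
Stage II.2 (board, any credible evidence, weight exceeds 9): (d) net 54−44=10 > 9 — meets; (e) net 82−67=15 > 9 — meets.
  All elements met at the final stage.
All stages carried — the board prevails on this issue.
Per-issue: Issue I → shareholder; Issue II → board. The shareholder must prevail on every issue; overall, the board prevails.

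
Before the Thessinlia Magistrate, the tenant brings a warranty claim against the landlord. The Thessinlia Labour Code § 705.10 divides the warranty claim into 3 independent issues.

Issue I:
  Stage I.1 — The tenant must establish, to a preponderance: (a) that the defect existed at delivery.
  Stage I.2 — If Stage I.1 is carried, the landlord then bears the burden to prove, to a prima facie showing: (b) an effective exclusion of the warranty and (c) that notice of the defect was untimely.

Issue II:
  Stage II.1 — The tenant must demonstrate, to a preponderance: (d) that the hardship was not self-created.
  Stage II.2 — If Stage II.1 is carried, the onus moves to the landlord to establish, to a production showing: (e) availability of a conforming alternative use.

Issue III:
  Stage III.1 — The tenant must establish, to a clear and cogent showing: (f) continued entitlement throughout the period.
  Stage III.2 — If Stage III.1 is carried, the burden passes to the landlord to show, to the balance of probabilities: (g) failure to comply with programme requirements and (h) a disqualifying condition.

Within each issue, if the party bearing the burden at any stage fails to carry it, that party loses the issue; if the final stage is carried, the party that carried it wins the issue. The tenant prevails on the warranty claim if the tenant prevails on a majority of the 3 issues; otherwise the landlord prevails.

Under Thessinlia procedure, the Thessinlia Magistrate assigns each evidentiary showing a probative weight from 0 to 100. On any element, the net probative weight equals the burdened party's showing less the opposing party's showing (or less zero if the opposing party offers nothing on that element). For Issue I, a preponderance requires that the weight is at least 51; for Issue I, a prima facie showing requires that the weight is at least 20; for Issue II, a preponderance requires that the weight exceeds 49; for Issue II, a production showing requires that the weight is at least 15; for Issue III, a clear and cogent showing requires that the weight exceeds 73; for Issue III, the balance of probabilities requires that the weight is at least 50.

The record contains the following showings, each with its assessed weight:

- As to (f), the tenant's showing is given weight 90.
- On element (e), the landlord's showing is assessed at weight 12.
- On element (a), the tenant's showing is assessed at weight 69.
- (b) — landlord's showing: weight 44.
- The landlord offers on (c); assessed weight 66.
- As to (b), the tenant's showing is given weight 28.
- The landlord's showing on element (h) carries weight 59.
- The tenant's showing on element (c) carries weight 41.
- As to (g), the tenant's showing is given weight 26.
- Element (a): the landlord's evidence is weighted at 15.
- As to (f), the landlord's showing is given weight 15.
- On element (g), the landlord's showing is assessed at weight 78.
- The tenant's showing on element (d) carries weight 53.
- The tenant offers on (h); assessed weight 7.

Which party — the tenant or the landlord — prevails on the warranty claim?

— Issue I —
Stage I.1 — burden on tenant; standard: a preponderance (weight is at least 51).
    (a): 69 − 15 = 54 ≥ 51 [met]
  The tenant carries Stage I.1; the landlord now bears the burden.
Stage I.2 — burden on landlord; standard: a prima facie showing (weight is at least 20).
    (b): 44 − 28 = 16 < 20 [not met]
    (c): 66 − 41 = 25 ≥ 20 [met]
  Not every element is met, so the landlord fails to carry Stage I.2.
The tenant prevails on this issue.
— Issue II —
At Stage II.1 the tenant must meet a preponderance (weight exceeds 49): on (d) the weight is 53, which does exceed 49, so (d) meets the standard.
  Stage II.1 carried; the burden shifts to the landlord.
At Stage II.2 the landlord must meet a production showing (weight is at least 15): on (e) the weight is 12, < 15, so (e) does not meet the standard.
  Not every element is met, so the landlord fails to carry Stage II.2.
So the tenant prevails on this issue.
— Issue III —
At Stage III.1 the tenant must meet a clear and cogent showing (weight exceeds 73): on (f) the weight is 90 less the opposing 15 gives net 75, which does exceed 73, so (f) meets the standard.
  The tenant carries Stage III.1; the landlord now bears the burden.
At Stage III.2 the landlord must meet the balance of probabilities (weight is at least 50): on (g) the weight is 78 less the opposing 26 gives net 52, which does reach 50, so (g) meets the standard; on (h) the weight is 59 less the opposing 7 gives net 52, ≥ 50, so (h) meets the standard.
  Stage III.2 carried; the final stage is satisfied.
All stages carried — the landlord prevails on this issue.
Per-issue: Issue I → tenant; Issue II → tenant; Issue III → landlord. The tenant must prevail on a majority of issues; overall, the tenant prevails.

tenant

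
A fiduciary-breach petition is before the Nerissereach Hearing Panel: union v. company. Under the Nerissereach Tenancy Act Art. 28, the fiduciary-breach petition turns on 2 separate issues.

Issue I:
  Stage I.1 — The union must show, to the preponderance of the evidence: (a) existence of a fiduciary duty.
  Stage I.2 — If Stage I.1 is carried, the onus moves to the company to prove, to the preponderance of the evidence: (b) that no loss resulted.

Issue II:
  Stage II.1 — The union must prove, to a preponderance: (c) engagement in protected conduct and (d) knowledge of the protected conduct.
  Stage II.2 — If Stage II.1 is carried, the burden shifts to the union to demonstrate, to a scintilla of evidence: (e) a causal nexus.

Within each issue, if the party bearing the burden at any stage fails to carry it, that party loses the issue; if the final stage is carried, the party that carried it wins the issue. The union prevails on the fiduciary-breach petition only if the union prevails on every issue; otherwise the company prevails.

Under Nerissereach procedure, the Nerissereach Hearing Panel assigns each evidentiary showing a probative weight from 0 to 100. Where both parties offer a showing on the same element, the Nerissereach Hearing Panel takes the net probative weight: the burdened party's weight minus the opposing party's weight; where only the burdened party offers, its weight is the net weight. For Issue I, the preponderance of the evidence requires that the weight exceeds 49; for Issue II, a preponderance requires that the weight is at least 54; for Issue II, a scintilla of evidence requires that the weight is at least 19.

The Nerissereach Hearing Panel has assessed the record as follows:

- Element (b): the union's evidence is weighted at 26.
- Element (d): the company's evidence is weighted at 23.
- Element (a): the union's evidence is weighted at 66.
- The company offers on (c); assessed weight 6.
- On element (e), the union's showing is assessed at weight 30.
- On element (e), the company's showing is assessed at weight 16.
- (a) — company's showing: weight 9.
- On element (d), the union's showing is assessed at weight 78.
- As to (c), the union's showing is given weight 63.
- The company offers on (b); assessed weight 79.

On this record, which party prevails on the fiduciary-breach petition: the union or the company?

company

— Issue I —
At Stage I.1 the union must meet the preponderance of the evidence (weight exceeds 49): on (a) the weight is 66 less the opposing 9 gives net 57, which does exceed 49, so (a) meets the standard.
  All elements met. The burden passes to the company.
At Stage I.2 the company must meet the preponderance of the evidence (weight exceeds 49): on (b) the weight is 79 less the opposing 26 gives net 53, which does exceed 49, so (b) meets the standard.
  The company carries the last stage.
Every stage carried; the company prevails on this issue.
— Issue II —
At Stage II.1 the union must meet a preponderance (weight is at least 54): on (c) the weight is 63 less the opposing 6 gives net 57, ≥ 54, so (c) meets the standard; on (d) the weight is 78 less the opposing 23 gives net 55, ≥ 54, so (d) meets the standard.
  Stage II.1 is satisfied; the union continues to bear the burden.
At Stage II.2 the union must meet a scintilla of evidence (weight is at least 19): on (e) the weight is 30 less the opposing 16 gives net 14, < 19, so (e) does not meet the standard.
  The union does not carry Stage II.2.
The analysis ends at Stage II.2; the company prevails on this issue.
Per-issue: Issue I → company; Issue II → company. The union must prevail on every issue; overall, the company prevails.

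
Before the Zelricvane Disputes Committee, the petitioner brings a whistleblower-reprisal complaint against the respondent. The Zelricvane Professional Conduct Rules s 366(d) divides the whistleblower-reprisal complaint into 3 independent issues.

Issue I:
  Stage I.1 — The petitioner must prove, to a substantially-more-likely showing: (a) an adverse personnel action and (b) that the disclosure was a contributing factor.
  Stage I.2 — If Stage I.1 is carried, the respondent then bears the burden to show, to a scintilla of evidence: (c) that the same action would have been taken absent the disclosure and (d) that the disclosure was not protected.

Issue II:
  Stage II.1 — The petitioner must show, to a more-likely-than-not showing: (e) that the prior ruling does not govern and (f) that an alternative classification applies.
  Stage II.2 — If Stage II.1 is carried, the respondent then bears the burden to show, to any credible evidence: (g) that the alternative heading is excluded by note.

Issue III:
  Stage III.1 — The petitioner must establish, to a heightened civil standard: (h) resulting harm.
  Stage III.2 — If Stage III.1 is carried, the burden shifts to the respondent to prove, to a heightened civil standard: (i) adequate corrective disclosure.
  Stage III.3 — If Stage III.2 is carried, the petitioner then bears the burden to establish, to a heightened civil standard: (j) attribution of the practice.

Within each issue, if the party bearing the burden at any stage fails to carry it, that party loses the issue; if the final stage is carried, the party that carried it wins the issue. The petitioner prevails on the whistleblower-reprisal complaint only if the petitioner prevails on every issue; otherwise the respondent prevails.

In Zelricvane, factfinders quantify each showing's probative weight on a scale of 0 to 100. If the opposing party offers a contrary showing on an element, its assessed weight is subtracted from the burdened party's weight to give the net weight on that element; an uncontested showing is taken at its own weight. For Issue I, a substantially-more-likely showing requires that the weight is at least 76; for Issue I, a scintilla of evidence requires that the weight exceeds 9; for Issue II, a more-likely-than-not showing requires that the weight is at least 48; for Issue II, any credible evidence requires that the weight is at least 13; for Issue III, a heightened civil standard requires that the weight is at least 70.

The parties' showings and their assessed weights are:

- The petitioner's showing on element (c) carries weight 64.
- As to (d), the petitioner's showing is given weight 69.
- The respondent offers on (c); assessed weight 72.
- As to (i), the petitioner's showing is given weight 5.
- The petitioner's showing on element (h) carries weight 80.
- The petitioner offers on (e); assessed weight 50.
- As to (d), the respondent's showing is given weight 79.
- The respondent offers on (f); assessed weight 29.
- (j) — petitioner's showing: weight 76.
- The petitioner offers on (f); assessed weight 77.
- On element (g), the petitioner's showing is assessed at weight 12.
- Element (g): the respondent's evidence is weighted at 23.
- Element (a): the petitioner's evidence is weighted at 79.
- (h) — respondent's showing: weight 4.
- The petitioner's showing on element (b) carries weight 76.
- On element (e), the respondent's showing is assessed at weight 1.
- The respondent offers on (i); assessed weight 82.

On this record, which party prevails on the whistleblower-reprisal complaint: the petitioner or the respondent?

— Issue I —
At Stage I.1 the petitioner must meet a substantially-more-likely showing (weight is at least 76): on (a) the weight is 79, ≥ 76, so (a) meets the standard; on (b) the weight is 76, ≥ 76, so (b) meets the standard.
  The petitioner carries Stage I.1; the respondent now bears the burden.
At Stage I.2 the respondent must meet a scintilla of evidence (weight exceeds 9): on (c) the weight is 72 less the opposing 64 gives net 8, ≤ 9, so (c) does not meet the standard; on (d) the weight is 79 less the opposing 69 gives net 10, which does exceed 9, so (d) meets the standard.
  Stage I.2 not carried; the respondent fails its burden.
The analysis ends at Stage I.2; the petitioner prevails on this issue.
— Issue II —
Stage II.1 (petitioner, a more-likely-than-not showing, weight is at least 48): (e) net 50−1=49 ≥ 48 — meets; (f) net 77−29=48 ≥ 48 — meets.
  Stage II.1 carried; the burden shifts to the respondent.
Stage II.2 (respondent, any credible evidence, weight is at least 13): (g) net 23−12=11 < 13 — fails.
  Not every element is met, so the respondent fails to carry Stage II.2.
The analysis ends at Stage II.2; the petitioner prevails on this issue.
— Issue III —
Stage III.1 — burden on petitioner; standard: a heightened civil standard (weight is at least 70).
    (h): 80 − 4 = 76 ≥ 70 [met]
  Stage III.1 carried; the burden shifts to the respondent.
Stage III.2 — burden on respondent; standard: a heightened civil standard (weight is at least 70).
    (i): 82 − 5 = 77 ≥ 70 [met]
  Stage III.2 carried; the burden shifts to the petitioner.
Stage III.3 — burden on petitioner; standard: a heightened civil standard (weight is at least 70).
    (j): 76 ≥ 70 [met]
  The petitioner carries the last stage.
All stages carried — the petitioner prevails on this issue.
Per-issue: Issue I → petitioner; Issue II → petitioner; Issue III → petitioner. The petitioner must prevail on every issue; overall, the petitioner prevails.

petitioner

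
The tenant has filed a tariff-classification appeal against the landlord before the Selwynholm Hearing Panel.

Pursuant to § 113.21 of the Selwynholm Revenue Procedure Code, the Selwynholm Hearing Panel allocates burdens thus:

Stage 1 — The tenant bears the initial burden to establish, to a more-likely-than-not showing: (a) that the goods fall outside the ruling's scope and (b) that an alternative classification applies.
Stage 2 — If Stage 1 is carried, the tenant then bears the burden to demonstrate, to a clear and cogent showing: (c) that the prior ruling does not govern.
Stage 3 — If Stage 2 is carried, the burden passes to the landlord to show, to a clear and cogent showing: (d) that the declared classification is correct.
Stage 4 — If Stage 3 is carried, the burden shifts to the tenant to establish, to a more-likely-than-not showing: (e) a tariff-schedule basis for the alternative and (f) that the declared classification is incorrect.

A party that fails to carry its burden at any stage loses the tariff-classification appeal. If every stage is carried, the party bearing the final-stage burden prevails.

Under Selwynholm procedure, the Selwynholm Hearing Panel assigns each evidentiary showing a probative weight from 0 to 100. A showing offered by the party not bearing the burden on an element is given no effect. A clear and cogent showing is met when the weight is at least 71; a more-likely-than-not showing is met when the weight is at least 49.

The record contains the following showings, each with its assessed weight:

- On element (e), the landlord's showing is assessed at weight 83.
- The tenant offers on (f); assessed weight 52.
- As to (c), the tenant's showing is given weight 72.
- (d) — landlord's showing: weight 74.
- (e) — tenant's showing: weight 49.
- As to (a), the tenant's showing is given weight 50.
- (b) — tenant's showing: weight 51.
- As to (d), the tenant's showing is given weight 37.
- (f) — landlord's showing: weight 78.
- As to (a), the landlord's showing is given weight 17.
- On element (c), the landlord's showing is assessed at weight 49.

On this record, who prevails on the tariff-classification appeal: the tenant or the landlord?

tenant

Stage 1 — burden on tenant; standard: a more-likely-than-not showing (weight is at least 49).
    (a): 50 (landlord's 17 disregarded) ≥ 49 [met]
    (b): 51 ≥ 49 [met]
  Stage 1 is satisfied; the tenant continues to bear the burden.
Stage 2 — burden on tenant; standard: a clear and cogent showing (weight is at least 71).
    (c): 72 (landlord's 49 disregarded) ≥ 71 [met]
  Stage 2 carried; the burden shifts to the landlord.
Stage 3 — burden on landlord; standard: a clear and cogent showing (weight is at least 71).
    (d): 74 (tenant's 37 disregarded) ≥ 71 [met]
  Stage 3 is satisfied; the onus moves to the tenant.
Stage 4 — burden on tenant; standard: a more-likely-than-not showing (weight is at least 49).
    (e): 49 (landlord's 83 disregarded) ≥ 49 [met]
    (f): 52 (landlord's 78 disregarded) ≥ 49 [met]
  All elements met at the final stage.
All stages carried — the tenant prevails.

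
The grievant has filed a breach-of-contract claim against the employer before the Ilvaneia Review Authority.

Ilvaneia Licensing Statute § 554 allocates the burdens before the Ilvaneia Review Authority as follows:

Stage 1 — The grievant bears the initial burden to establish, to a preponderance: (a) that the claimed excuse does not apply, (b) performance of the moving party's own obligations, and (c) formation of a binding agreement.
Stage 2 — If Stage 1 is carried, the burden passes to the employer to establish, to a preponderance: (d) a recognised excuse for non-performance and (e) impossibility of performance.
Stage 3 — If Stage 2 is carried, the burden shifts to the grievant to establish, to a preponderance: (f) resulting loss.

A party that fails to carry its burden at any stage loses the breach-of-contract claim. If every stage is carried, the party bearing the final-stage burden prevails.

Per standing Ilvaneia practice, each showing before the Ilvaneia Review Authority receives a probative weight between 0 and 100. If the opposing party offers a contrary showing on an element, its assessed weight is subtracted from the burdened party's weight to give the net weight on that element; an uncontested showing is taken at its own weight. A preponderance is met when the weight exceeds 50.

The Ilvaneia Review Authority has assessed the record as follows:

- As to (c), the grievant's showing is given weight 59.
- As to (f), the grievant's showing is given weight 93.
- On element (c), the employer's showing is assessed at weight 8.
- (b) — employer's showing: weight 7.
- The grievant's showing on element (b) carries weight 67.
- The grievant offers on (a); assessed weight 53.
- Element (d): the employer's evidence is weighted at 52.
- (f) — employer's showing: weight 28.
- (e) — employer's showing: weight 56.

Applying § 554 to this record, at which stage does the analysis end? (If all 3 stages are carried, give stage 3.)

Stage 1 — burden on grievant; standard: a preponderance (weight exceeds 50).
    (a): 53 > 50 [met]
    (b): 67 − 7 = 60 > 50 [met]
    (c): 59 − 8 = 51 > 50 [met]
  The grievant carries Stage 1; the employer now bears the burden.
Stage 2 — burden on employer; standard: a preponderance (weight exceeds 50).
    (d): 52 > 50 [met]
    (e): 56 > 50 [met]
  Stage 2 carried; the burden shifts to the grievant.
Stage 3 — burden on grievant; standard: a preponderance (weight exceeds 50).
    (f): 93 − 28 = 65 > 50 [met]
  All elements met at the final stage.
With every stage satisfied, the grievant prevails.

stage 3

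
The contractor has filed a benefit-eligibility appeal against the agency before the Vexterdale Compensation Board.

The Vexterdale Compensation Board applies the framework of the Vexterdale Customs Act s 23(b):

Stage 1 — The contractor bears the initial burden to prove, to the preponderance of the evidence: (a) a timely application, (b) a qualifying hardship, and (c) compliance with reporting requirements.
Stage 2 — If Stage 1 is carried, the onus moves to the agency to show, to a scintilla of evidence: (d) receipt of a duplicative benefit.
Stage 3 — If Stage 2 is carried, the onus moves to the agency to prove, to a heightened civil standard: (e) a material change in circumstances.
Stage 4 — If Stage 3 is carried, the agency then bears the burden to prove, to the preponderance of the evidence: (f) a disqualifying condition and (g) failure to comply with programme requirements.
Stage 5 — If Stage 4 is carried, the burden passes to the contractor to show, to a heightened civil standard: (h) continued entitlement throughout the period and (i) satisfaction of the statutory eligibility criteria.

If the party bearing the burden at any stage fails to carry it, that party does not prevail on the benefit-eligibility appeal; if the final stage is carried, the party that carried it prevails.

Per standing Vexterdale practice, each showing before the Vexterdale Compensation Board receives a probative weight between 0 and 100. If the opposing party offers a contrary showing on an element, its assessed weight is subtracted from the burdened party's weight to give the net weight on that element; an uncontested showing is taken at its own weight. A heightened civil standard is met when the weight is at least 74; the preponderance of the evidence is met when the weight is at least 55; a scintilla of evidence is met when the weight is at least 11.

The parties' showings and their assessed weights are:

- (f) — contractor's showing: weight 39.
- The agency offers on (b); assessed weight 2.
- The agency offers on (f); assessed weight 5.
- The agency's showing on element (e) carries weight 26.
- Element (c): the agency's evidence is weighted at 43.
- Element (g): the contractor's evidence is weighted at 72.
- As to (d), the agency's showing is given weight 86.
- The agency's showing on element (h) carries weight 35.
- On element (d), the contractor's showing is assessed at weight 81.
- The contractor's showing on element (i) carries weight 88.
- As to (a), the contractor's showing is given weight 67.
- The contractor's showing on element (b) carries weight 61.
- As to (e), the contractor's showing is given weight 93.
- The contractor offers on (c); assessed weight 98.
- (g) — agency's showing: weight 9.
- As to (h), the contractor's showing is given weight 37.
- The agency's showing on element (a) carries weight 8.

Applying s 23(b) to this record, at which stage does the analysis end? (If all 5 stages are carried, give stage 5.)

stage 2

At Stage 1 the contractor must meet the preponderance of the evidence (weight is at least 55): on (a) the weight is 67 less the opposing 8 gives net 59, ≥ 55, so (a) meets the standard; on (b) the weight is 61 less the opposing 2 gives net 59, which does reach 55, so (b) meets the standard; on (c) the weight is 98 less the opposing 43 gives net 55, which does reach 55, so (c) meets the standard.
  Stage 1 carried; the burden shifts to the agency.
At Stage 2 the agency must meet a scintilla of evidence (weight is at least 11): on (d) the weight is 86 less the opposing 81 gives net 5, which does not reach 11, so (d) does not meet the standard.
  Not every element is met, so the agency fails to carry Stage 2.
The contractor prevails.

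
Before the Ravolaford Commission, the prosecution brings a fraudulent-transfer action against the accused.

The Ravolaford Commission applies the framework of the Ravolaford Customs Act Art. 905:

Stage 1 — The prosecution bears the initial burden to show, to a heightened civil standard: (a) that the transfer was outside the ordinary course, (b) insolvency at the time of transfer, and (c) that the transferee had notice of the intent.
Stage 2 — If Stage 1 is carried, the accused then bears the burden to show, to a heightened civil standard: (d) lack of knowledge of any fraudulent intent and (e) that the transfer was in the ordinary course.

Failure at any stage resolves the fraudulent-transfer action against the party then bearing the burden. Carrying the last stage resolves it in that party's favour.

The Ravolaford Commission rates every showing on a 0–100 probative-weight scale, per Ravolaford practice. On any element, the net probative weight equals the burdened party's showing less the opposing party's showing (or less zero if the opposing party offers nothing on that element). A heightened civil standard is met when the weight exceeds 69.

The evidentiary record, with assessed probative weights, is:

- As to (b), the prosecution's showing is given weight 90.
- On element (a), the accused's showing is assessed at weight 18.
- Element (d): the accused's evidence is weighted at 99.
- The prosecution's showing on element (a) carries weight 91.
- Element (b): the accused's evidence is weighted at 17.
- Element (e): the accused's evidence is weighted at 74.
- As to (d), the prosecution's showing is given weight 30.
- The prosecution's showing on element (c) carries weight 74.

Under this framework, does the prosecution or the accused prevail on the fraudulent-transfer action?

Stage 1 (prosecution, a heightened civil standard, weight exceeds 69): (a) net 91−18=73 > 69 — meets; (b) net 90−17=73 > 69 — meets; (c) 74 > 69 — meets.
  All elements met. The burden passes to the accused.
Stage 2 (accused, a heightened civil standard, weight exceeds 69): (d) net 99−30=69 ≤ 69 — fails; (e) 74 > 69 — meets.
  The accused does not carry Stage 2.
So the prosecution prevails.

prosecution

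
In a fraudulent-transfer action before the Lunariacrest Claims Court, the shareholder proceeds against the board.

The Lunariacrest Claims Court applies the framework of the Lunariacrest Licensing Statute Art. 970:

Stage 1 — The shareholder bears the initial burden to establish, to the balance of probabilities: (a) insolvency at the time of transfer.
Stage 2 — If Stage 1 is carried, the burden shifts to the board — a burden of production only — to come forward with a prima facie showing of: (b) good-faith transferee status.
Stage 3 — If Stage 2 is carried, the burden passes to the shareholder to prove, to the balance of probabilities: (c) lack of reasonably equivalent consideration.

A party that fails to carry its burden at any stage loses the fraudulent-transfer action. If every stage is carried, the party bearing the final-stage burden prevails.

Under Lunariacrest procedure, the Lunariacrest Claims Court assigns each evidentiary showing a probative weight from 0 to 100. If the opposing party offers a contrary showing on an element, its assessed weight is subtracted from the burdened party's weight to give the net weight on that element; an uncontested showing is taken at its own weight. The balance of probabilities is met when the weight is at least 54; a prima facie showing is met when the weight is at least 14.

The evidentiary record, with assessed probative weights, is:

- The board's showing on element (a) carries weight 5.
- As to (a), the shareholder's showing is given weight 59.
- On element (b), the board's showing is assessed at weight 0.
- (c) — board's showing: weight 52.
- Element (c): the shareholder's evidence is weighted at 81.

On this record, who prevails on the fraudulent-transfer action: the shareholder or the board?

shareholder

At Stage 1 the shareholder must meet the balance of probabilities (weight is at least 54): on (a) the weight is 59 less the opposing 5 gives net 54, ≥ 54, so (a) meets the standard.
  Stage 1 is satisfied; the onus moves to the board.
At Stage 2 the board must meet a prima facie showing (weight is at least 14): on (b) the weight is 0, < 14, so (b) does not meet the standard.
  Not every element is met, so the board fails to carry Stage 2.
The shareholder prevails.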